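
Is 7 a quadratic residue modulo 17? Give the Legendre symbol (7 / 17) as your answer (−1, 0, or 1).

-1

Reciprocity: 7 ≡ 3 and 17 ≡ 1 (mod 4), so (7/17) = +(17/7).
Reduce top mod 7: now compute (3/7).
Reciprocity: 3 ≡ 3 and 7 ≡ 3 (mod 4), so (3/7) = −(7/3).
Reduce top mod 3: now compute (1/3).
Reached (1/3) = 1. Collecting the sign flips along the way, the symbol is -1.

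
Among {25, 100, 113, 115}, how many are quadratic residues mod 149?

3

(25/149) = +1 → QR.
(100/149) = +1 → QR.
(113/149) = +1 → QR.
(115/149) = -1 → non-residue.
Total quadratic residues among the 4: 3.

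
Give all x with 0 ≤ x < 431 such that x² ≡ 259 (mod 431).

Since 431 ≡ 3 (mod 4), a square root of 259 is 259^((431+1)/4) = 259^108 mod 431.
Repeated squaring: 259^2≡276, 259^4≡320, 259^8≡253, 259^16≡221, 259^32≡138, 259^64≡80 (mod 431).
259^108 = 259^(64+32+8+4) ≡ 82 (mod 431).
Check: 82² = 6724 ≡ 259 (mod 431). The two roots are 82 and 349.

82, 349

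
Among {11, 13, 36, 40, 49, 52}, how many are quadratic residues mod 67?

3

(11/67) = -1 → non-residue.
(13/67) = -1 → non-residue.
(36/67) = +1 → QR.
(40/67) = +1 → QR.
(49/67) = +1 → QR.
(52/67) = -1 → non-residue.
Total quadratic residues among the 6: 3.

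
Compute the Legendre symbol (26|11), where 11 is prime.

Euler's criterion: (26/11) ≡ 4^5 (mod 11).
4^2 ≡ 5 (mod 11)
4^4 ≡ 3 (mod 11)
4^5 = 4^(4+1) ≡ 1 (mod 11).
Result is 1, so (26/11) = 1.

1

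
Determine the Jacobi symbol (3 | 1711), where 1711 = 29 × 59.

-1

Reciprocity: 3 ≡ 3 and 1711 ≡ 3 (mod 4), so (3/1711) = −(1711/3).
Reduce top mod 3: now compute (1/3).
Reached (1/3) = 1. Collecting the sign flips along the way, the symbol is -1.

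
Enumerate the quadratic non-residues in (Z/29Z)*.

2 3 8 10 11 12 14 15 17 18 19 21 26 27

Square k = 1,…,14 (k and 29−k give the same square):
1²=1, 2²=4, 3²=9, 4²=16, 5²=25, 6²≡7, 7²≡20, 8²≡6, 9²≡23, 10²≡13, 11²≡5, 12²≡28, 13²≡24, 14²≡22 (mod 29).
The residues are {1, 4, 5, 6, 7, 9, 13, 16, 20, 22, 23, 24, 25, 28}; the non-residues are the remaining 14 nonzero classes.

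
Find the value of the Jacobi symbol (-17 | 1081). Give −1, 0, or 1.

First reduce: -17 ≡ 1064 (mod 1081).
Pull out 2^3: since 1081 ≡ 1 (mod 8), (2/1081) = +1, so (2/1081)^3 = +1.
Reciprocity: 133 ≡ 1 and 1081 ≡ 1 (mod 4), so (133/1081) = +(1081/133).
Reduce top mod 133: now compute (17/133).
Reciprocity: 17 ≡ 1 and 133 ≡ 1 (mod 4), so (17/133) = +(133/17).
Reduce top mod 17: now compute (14/17).
Pull out 2: since 17 ≡ 1 (mod 8), (2/17) = +1.
Reciprocity: 7 ≡ 3 and 17 ≡ 1 (mod 4), so (7/17) = +(17/7).
Reduce top mod 7: now compute (3/7).
Reciprocity: 3 ≡ 3 and 7 ≡ 3 (mod 4), so (3/7) = −(7/3).
Reduce top mod 3: now compute (1/3).
Reached (1/3) = 1. Collecting the sign flips along the way, the symbol is -1.

-1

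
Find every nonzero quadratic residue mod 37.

1,3,4,7,9,10,11,12,16,21,25,26,27,28,30,33,34,36

Square k = 1,…,18 (k and 37−k give the same square):
1²=1, 2²=4, 3²=9, 4²=16, 5²=25, 6²=36, 7²≡12, 8²≡27, 9²≡7, 10²≡26, 11²≡10, 12²≡33, 13²≡21, 14²≡11, 15²≡3, 16²≡34, 17²≡30, 18²≡28 (mod 37).
So the quadratic residues mod 37 are {1, 3, 4, 7, 9, 10, 11, 12, 16, 21, 25, 26, 27, 28, 30, 33, 34, 36}.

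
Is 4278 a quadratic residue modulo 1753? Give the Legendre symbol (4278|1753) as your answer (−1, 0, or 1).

First reduce: 4278 ≡ 772 (mod 1753).
Pull out 2^2: since 1753 ≡ 1 (mod 8), (2/1753) = +1, so (2/1753)^2 = +1.
Reciprocity: 193 ≡ 1 and 1753 ≡ 1 (mod 4), so (193/1753) = +(1753/193).
Reduce top mod 193: now compute (16/193).
Pull out 2^4: since 193 ≡ 1 (mod 8), (2/193) = +1, so (2/193)^4 = +1.
Reached (1/193) = 1. Collecting the sign flips along the way, the symbol is +1.

1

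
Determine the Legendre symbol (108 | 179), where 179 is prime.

Pull out 2^2: since 179 ≡ 3 (mod 8), (2/179) = -1, so (2/179)^2 = +1.
Reciprocity: 27 ≡ 3 and 179 ≡ 3 (mod 4), so (27/179) = −(179/27).
Reduce top mod 27: now compute (17/27).
Reciprocity: 17 ≡ 1 and 27 ≡ 3 (mod 4), so (17/27) = +(27/17).
Reduce top mod 17: now compute (10/17).
Pull out 2: since 17 ≡ 1 (mod 8), (2/17) = +1.
Reciprocity: 5 ≡ 1 and 17 ≡ 1 (mod 4), so (5/17) = +(17/5).
Reduce top mod 5: now compute (2/5).
Pull out 2: since 5 ≡ 5 (mod 8), (2/5) = -1.
Reached (1/5) = 1. Collecting the sign flips along the way, the symbol is +1.

1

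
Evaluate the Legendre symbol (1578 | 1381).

-1

First reduce: 1578 ≡ 197 (mod 1381).
Reciprocity: 197 ≡ 1 and 1381 ≡ 1 (mod 4), so (197/1381) = +(1381/197).
Reduce top mod 197: now compute (2/197).
Pull out 2: since 197 ≡ 5 (mod 8), (2/197) = -1.
Reached (1/197) = 1. Collecting the sign flips along the way, the symbol is -1.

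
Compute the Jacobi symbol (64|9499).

Pull out 2^6: since 9499 ≡ 3 (mod 8), (2/9499) = -1, so (2/9499)^6 = +1.
Reached (1/9499) = 1. Collecting the sign flips along the way, the symbol is +1.

1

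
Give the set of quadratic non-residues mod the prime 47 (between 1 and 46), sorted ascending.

Square k = 1,…,23 (k and 47−k give the same square):
1²=1, 2²=4, 3²=9, 4²=16, 5²=25, 6²=36, 7²≡2, 8²≡17, 9²≡34, 10²≡6, 11²≡27, 12²≡3, 13²≡28, 14²≡8, 15²≡37, 16²≡21, 17²≡7, 18²≡42, 19²≡32, 20²≡24, 21²≡18, 22²≡14, 23²≡12 (mod 47).
The residues are {1, 2, 3, 4, 6, 7, 8, 9, 12, 14, 16, 17, 18, 21, 24, 25, 27, 28, 32, 34, 36, 37, 42}; the non-residues are the remaining 23 nonzero classes.

5,10,11,13,15,19,20,22,23,26,29,30,31,33,35,38,39,40,41,43,44,45,46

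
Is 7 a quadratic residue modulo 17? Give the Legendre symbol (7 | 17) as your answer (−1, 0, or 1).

-1

Euler's criterion: (7/17) ≡ 7^8 (mod 17).
7^2 ≡ 15 (mod 17)
7^4 ≡ 4 (mod 17)
7^8 ≡ 16 (mod 17)
7^8 = 7^(8) ≡ 16 (mod 17).
Result is 16 ≡ −1, so (7/17) = −1.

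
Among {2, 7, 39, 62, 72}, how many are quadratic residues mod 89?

3

(2/89) = +1 → QR.
(7/89) = -1 → non-residue.
(39/89) = +1 → QR.
(62/89) = -1 → non-residue.
(72/89) = +1 → QR.
Total quadratic residues among the 5: 3.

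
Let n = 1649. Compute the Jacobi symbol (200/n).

1

Pull out 2^3: since 1649 ≡ 1 (mod 8), (2/1649) = +1, so (2/1649)^3 = +1.
Reciprocity: 25 ≡ 1 and 1649 ≡ 1 (mod 4), so (25/1649) = +(1649/25).
Reduce top mod 25: now compute (24/25).
Pull out 2^3: since 25 ≡ 1 (mod 8), (2/25) = +1, so (2/25)^3 = +1.
Reciprocity: 3 ≡ 3 and 25 ≡ 1 (mod 4), so (3/25) = +(25/3).
Reduce top mod 3: now compute (1/3).
Reached (1/3) = 1. Collecting the sign flips along the way, the symbol is +1.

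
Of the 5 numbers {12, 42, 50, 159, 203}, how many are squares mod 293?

(12/293) = -1 → non-residue.
(42/293) = -1 → non-residue.
(50/293) = -1 → non-residue.
(159/293) = -1 → non-residue.
(203/293) = +1 → QR.
Total quadratic residues among the 5: 1.

1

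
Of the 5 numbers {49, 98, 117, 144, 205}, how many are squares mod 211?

(49/211) = +1 → QR.
(98/211) = -1 → non-residue.
(117/211) = +1 → QR.
(144/211) = +1 → QR.
(205/211) = -1 → non-residue.
Total quadratic residues among the 5: 3.

3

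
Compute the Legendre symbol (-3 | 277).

First reduce: -3 ≡ 274 (mod 277).
Pull out 2: since 277 ≡ 5 (mod 8), (2/277) = -1.
Reciprocity: 137 ≡ 1 and 277 ≡ 1 (mod 4), so (137/277) = +(277/137).
Reduce top mod 137: now compute (3/137).
Reciprocity: 3 ≡ 3 and 137 ≡ 1 (mod 4), so (3/137) = +(137/3).
Reduce top mod 3: now compute (2/3).
Pull out 2: since 3 ≡ 3 (mod 8), (2/3) = -1.
Reached (1/3) = 1. Collecting the sign flips along the way, the symbol is +1.

1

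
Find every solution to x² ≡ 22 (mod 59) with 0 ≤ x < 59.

9, 50

Since 59 ≡ 3 (mod 4), a square root of 22 is 22^((59+1)/4) = 22^15 mod 59.
Repeated squaring: 22^2≡12, 22^4≡26, 22^8≡27 (mod 59).
22^15 = 22^(8+4+2+1) ≡ 9 (mod 59).
Check: 9² = 81 ≡ 22 (mod 59). The two roots are 9 and 50.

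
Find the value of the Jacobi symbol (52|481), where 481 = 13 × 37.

Pull out 2^2: since 481 ≡ 1 (mod 8), (2/481) = +1, so (2/481)^2 = +1.
Reciprocity: 13 ≡ 1 and 481 ≡ 1 (mod 4), so (13/481) = +(481/13).
Reduce top mod 13: now compute (0/13).
Top reduces to 0: gcd > 1, so the symbol is 0.

0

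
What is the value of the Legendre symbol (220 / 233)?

Euler's criterion: (220/233) ≡ 220^116 (mod 233).
220^2 ≡ 169 (mod 233)
220^4 ≡ 135 (mod 233)
220^8 ≡ 51 (mod 233)
220^16 ≡ 38 (mod 233)
220^32 ≡ 46 (mod 233)
220^64 ≡ 19 (mod 233)
220^116 = 220^(64+32+16+4) ≡ 1 (mod 233).
Result is 1, so (220/233) = 1.

1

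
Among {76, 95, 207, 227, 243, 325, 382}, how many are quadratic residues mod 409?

4

(76/409) = -1 → non-residue.
(95/409) = -1 → non-residue.
(207/409) = +1 → QR.
(227/409) = +1 → QR.
(243/409) = +1 → QR.
(325/409) = -1 → non-residue.
(382/409) = +1 → QR.
Total quadratic residues among the 7: 4.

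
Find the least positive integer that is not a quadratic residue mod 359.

7

(2/359) = +1, so 2 is a residue.
(3/359) = +1, so 3 is a residue.
(4/359) = +1, so 4 is a residue.
(5/359) = +1, so 5 is a residue.
(6/359) = +1, so 6 is a residue.
(7/359) = −1, so 7 is the smallest positive non-residue mod 359.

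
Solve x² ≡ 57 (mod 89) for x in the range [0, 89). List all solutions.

89 ≡ 1 (mod 4), so we find a root by search.
Trying successive values, 18² = 324 ≡ 57 (mod 89). The other root is 89 − 18 = 71.

18, 71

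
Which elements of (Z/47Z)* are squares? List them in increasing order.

1, 2, 3, 4, 6, 7, 8, 9, 12, 14, 16, 17, 18, 21, 24, 25, 27, 28, 32, 34, 36, 37, 42

Square k = 1,…,23 (k and 47−k give the same square):
1²=1, 2²=4, 3²=9, 4²=16, 5²=25, 6²=36, 7²≡2, 8²≡17, 9²≡34, 10²≡6, 11²≡27, 12²≡3, 13²≡28, 14²≡8, 15²≡37, 16²≡21, 17²≡7, 18²≡42, 19²≡32, 20²≡24, 21²≡18, 22²≡14, 23²≡12 (mod 47).
So the quadratic residues mod 47 are {1, 2, 3, 4, 6, 7, 8, 9, 12, 14, 16, 17, 18, 21, 24, 25, 27, 28, 32, 34, 36, 37, 42}.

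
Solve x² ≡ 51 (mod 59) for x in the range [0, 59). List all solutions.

13, 46

Since 59 ≡ 3 (mod 4), a square root of 51 is 51^((59+1)/4) = 51^15 mod 59.
Repeated squaring: 51^2≡5, 51^4≡25, 51^8≡35 (mod 59).
51^15 = 51^(8+4+2+1) ≡ 46 (mod 59).
Check: 46² = 2116 ≡ 51 (mod 59). The two roots are 13 and 46.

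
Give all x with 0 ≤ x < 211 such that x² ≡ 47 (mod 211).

70, 141

Since 211 ≡ 3 (mod 4), a square root of 47 is 47^((211+1)/4) = 47^53 mod 211.
Repeated squaring: 47^2≡99, 47^4≡95, 47^8≡163, 47^16≡194, 47^32≡78 (mod 211).
47^53 = 47^(32+16+4+1) ≡ 70 (mod 211).
Check: 70² = 4900 ≡ 47 (mod 211). The two roots are 70 and 141.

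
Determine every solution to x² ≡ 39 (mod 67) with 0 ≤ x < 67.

21, 46

Since 67 ≡ 3 (mod 4), a square root of 39 is 39^((67+1)/4) = 39^17 mod 67.
Repeated squaring: 39^2≡47, 39^4≡65, 39^8≡4, 39^16≡16 (mod 67).
39^17 = 39^(16+1) ≡ 21 (mod 67).
Check: 21² = 441 ≡ 39 (mod 67). The two roots are 21 and 46.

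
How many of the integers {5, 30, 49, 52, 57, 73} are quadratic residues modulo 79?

4

(5/79) = +1 → QR.
(30/79) = -1 → non-residue.
(49/79) = +1 → QR.
(52/79) = +1 → QR.
(57/79) = -1 → non-residue.
(73/79) = +1 → QR.
Total quadratic residues among the 6: 4.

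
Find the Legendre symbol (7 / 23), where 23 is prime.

-1

Euler's criterion: (7/23) ≡ 7^11 (mod 23).
7^2 ≡ 3 (mod 23)
7^4 ≡ 9 (mod 23)
7^8 ≡ 12 (mod 23)
7^11 = 7^(8+2+1) ≡ 22 (mod 23).
Result is 22 ≡ −1, so (7/23) = −1.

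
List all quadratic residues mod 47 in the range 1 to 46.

Square k = 1,…,23 (k and 47−k give the same square):
1²=1, 2²=4, 3²=9, 4²=16, 5²=25, 6²=36, 7²≡2, 8²≡17, 9²≡34, 10²≡6, 11²≡27, 12²≡3, 13²≡28, 14²≡8, 15²≡37, 16²≡21, 17²≡7, 18²≡42, 19²≡32, 20²≡24, 21²≡18, 22²≡14, 23²≡12 (mod 47).
So the quadratic residues mod 47 are {1, 2, 3, 4, 6, 7, 8, 9, 12, 14, 16, 17, 18, 21, 24, 25, 27, 28, 32, 34, 36, 37, 42}.

1, 2, 3, 4, 6, 7, 8, 9, 12, 14, 16, 17, 18, 21, 24, 25, 27, 28, 32, 34, 36, 37, 42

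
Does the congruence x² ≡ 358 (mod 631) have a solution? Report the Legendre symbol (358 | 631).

1

Euler's criterion: (358/631) ≡ 358^315 (mod 631).
358^2 ≡ 71 (mod 631)
358^4 ≡ 624 (mod 631)
358^8 ≡ 49 (mod 631)
358^16 ≡ 508 (mod 631)
358^32 ≡ 616 (mod 631)
358^64 ≡ 225 (mod 631)
358^128 ≡ 145 (mod 631)
358^256 ≡ 202 (mod 631)
358^315 = 358^(256+32+16+8+2+1) ≡ 1 (mod 631).
Result is 1, so (358/631) = 1.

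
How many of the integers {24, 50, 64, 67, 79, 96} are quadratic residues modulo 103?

3

(24/103) = -1 → non-residue.
(50/103) = +1 → QR.
(64/103) = +1 → QR.
(67/103) = -1 → non-residue.
(79/103) = +1 → QR.
(96/103) = -1 → non-residue.
Total quadratic residues among the 6: 3.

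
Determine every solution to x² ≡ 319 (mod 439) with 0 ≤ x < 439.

Since 439 ≡ 3 (mod 4), a square root of 319 is 319^((439+1)/4) = 319^110 mod 439.
Repeated squaring: 319^2≡352, 319^4≡106, 319^8≡261, 319^16≡76, 319^32≡69, 319^64≡371 (mod 439).
319^110 = 319^(64+32+8+4+2) ≡ 284 (mod 439).
Check: 284² = 80656 ≡ 319 (mod 439). The two roots are 155 and 284.

155, 284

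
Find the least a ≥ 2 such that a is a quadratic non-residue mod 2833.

(2/2833) = +1, so 2 is a residue.
(3/2833) = +1, so 3 is a residue.
(4/2833) = +1, so 4 is a residue.
(5/2833) = −1, so 5 is the smallest positive non-residue mod 2833.

5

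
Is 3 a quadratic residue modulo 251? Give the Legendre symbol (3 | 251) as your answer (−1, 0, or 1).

Euler's criterion: (3/251) ≡ 3^125 (mod 251).
3^2 ≡ 9 (mod 251)
3^4 ≡ 81 (mod 251)
3^8 ≡ 35 (mod 251)
3^16 ≡ 221 (mod 251)
3^32 ≡ 147 (mod 251)
3^64 ≡ 23 (mod 251)
3^125 = 3^(64+32+16+8+4+1) ≡ 1 (mod 251).
Result is 1, so (3/251) = 1.

1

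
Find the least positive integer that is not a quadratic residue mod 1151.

13

(2/1151) = +1, so 2 is a residue.
(3/1151) = +1, so 3 is a residue.
(4/1151) = +1, so 4 is a residue.
(5/1151) = +1, so 5 is a residue.
(6/1151) = +1, so 6 is a residue.
(7/1151) = +1, so 7 is a residue.
(8/1151) = +1, so 8 is a residue.
(9/1151) = +1, so 9 is a residue.
(10/1151) = +1, so 10 is a residue.
(11/1151) = +1, so 11 is a residue.
(12/1151) = +1, so 12 is a residue.
(13/1151) = −1, so 13 is the smallest positive non-residue mod 1151.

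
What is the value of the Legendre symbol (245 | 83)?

-1

First reduce: 245 ≡ 79 (mod 83).
Reciprocity: 79 ≡ 3 and 83 ≡ 3 (mod 4), so (79/83) = −(83/79).
Reduce top mod 79: now compute (4/79).
Pull out 2^2: since 79 ≡ 7 (mod 8), (2/79) = +1, so (2/79)^2 = +1.
Reached (1/79) = 1. Collecting the sign flips along the way, the symbol is -1.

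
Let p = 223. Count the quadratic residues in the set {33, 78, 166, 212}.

(33/223) = +1 → QR.
(78/223) = +1 → QR.
(166/223) = +1 → QR.
(212/223) = +1 → QR.
Total quadratic residues among the 4: 4.

4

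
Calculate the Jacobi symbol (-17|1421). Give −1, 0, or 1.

First reduce: -17 ≡ 1404 (mod 1421).
Pull out 2^2: since 1421 ≡ 5 (mod 8), (2/1421) = -1, so (2/1421)^2 = +1.
Reciprocity: 351 ≡ 3 and 1421 ≡ 1 (mod 4), so (351/1421) = +(1421/351).
Reduce top mod 351: now compute (17/351).
Reciprocity: 17 ≡ 1 and 351 ≡ 3 (mod 4), so (17/351) = +(351/17).
Reduce top mod 17: now compute (11/17).
Reciprocity: 11 ≡ 3 and 17 ≡ 1 (mod 4), so (11/17) = +(17/11).
Reduce top mod 11: now compute (6/11).
Pull out 2: since 11 ≡ 3 (mod 8), (2/11) = -1.
Reciprocity: 3 ≡ 3 and 11 ≡ 3 (mod 4), so (3/11) = −(11/3).
Reduce top mod 3: now compute (2/3).
Pull out 2: since 3 ≡ 3 (mod 8), (2/3) = -1.
Reached (1/3) = 1. Collecting the sign flips along the way, the symbol is -1.

-1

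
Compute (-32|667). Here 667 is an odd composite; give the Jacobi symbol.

First reduce: -32 ≡ 635 (mod 667).
Reciprocity: 635 ≡ 3 and 667 ≡ 3 (mod 4), so (635/667) = −(667/635).
Reduce top mod 635: now compute (32/635).
Pull out 2^5: since 635 ≡ 3 (mod 8), (2/635) = -1, so (2/635)^5 = -1.
Reached (1/635) = 1. Collecting the sign flips along the way, the symbol is +1.

1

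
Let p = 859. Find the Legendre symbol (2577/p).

0

First reduce: 2577 ≡ 0 (mod 859).
Top reduces to 0: gcd > 1, so the symbol is 0.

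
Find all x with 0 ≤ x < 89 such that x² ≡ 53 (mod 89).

89 ≡ 1 (mod 4), so we find a root by search.
Trying successive values, 26² = 676 ≡ 53 (mod 89). The other root is 89 − 26 = 63.

26, 63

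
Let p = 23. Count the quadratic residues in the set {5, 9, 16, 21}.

(5/23) = -1 → non-residue.
(9/23) = +1 → QR.
(16/23) = +1 → QR.
(21/23) = -1 → non-residue.
Total quadratic residues among the 4: 2.

2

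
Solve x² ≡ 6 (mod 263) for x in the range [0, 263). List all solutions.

Since 263 ≡ 3 (mod 4), a square root of 6 is 6^((263+1)/4) = 6^66 mod 263.
Repeated squaring: 6^2≡36, 6^4≡244, 6^8≡98, 6^16≡136, 6^32≡86, 6^64≡32 (mod 263).
6^66 = 6^(64+2) ≡ 100 (mod 263).
Check: 100² = 10000 ≡ 6 (mod 263). The two roots are 100 and 163.

100, 163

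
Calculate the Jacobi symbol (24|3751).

-1

Pull out 2^3: since 3751 ≡ 7 (mod 8), (2/3751) = +1, so (2/3751)^3 = +1.
Reciprocity: 3 ≡ 3 and 3751 ≡ 3 (mod 4), so (3/3751) = −(3751/3).
Reduce top mod 3: now compute (1/3).
Reached (1/3) = 1. Collecting the sign flips along the way, the symbol is -1.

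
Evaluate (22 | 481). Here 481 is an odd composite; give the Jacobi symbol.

-1

Pull out 2: since 481 ≡ 1 (mod 8), (2/481) = +1.
Reciprocity: 11 ≡ 3 and 481 ≡ 1 (mod 4), so (11/481) = +(481/11).
Reduce top mod 11: now compute (8/11).
Pull out 2^3: since 11 ≡ 3 (mod 8), (2/11) = -1, so (2/11)^3 = -1.
Reached (1/11) = 1. Collecting the sign flips along the way, the symbol is -1.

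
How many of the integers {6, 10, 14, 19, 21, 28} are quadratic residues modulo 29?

2

(6/29) = +1 → QR.
(10/29) = -1 → non-residue.
(14/29) = -1 → non-residue.
(19/29) = -1 → non-residue.
(21/29) = -1 → non-residue.
(28/29) = +1 → QR.
Total quadratic residues among the 6: 2.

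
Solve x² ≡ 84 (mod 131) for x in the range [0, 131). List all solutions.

52, 79

Since 131 ≡ 3 (mod 4), a square root of 84 is 84^((131+1)/4) = 84^33 mod 131.
Repeated squaring: 84^2≡113, 84^4≡62, 84^8≡45, 84^16≡60, 84^32≡63 (mod 131).
84^33 = 84^(32+1) ≡ 52 (mod 131).
Check: 52² = 2704 ≡ 84 (mod 131). The two roots are 52 and 79.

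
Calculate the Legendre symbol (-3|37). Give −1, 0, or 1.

1

First reduce: -3 ≡ 34 (mod 37).
Pull out 2: since 37 ≡ 5 (mod 8), (2/37) = -1.
Reciprocity: 17 ≡ 1 and 37 ≡ 1 (mod 4), so (17/37) = +(37/17).
Reduce top mod 17: now compute (3/17).
Reciprocity: 3 ≡ 3 and 17 ≡ 1 (mod 4), so (3/17) = +(17/3).
Reduce top mod 3: now compute (2/3).
Pull out 2: since 3 ≡ 3 (mod 8), (2/3) = -1.
Reached (1/3) = 1. Collecting the sign flips along the way, the symbol is +1.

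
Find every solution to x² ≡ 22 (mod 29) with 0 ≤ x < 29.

14, 15

29 ≡ 1 (mod 4), so we find a root by search.
Trying successive values, 14² = 196 ≡ 22 (mod 29). The other root is 29 − 14 = 15.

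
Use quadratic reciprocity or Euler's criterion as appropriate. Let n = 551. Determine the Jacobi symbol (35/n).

Reciprocity: 35 ≡ 3 and 551 ≡ 3 (mod 4), so (35/551) = −(551/35).
Reduce top mod 35: now compute (26/35).
Pull out 2: since 35 ≡ 3 (mod 8), (2/35) = -1.
Reciprocity: 13 ≡ 1 and 35 ≡ 3 (mod 4), so (13/35) = +(35/13).
Reduce top mod 13: now compute (9/13).
Reciprocity: 9 ≡ 1 and 13 ≡ 1 (mod 4), so (9/13) = +(13/9).
Reduce top mod 9: now compute (4/9).
Pull out 2^2: since 9 ≡ 1 (mod 8), (2/9) = +1, so (2/9)^2 = +1.
Reached (1/9) = 1. Collecting the sign flips along the way, the symbol is +1.

1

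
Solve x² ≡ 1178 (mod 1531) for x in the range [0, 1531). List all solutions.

Since 1531 ≡ 3 (mod 4), a square root of 1178 is 1178^((1531+1)/4) = 1178^383 mod 1531.
Repeated squaring: 1178^2≡598, 1178^4≡881, 1178^8≡1475, 1178^16≡74, 1178^32≡883, 1178^64≡410, 1178^128≡1221, 1178^256≡1178 (mod 1531).
1178^383 = 1178^(256+64+32+16+8+4+2+1) ≡ 1221 (mod 1531).
Check: 1221² = 1490841 ≡ 1178 (mod 1531). The two roots are 310 and 1221.

310, 1221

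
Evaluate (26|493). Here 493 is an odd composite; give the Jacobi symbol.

-1

Pull out 2: since 493 ≡ 5 (mod 8), (2/493) = -1.
Reciprocity: 13 ≡ 1 and 493 ≡ 1 (mod 4), so (13/493) = +(493/13).
Reduce top mod 13: now compute (12/13).
Pull out 2^2: since 13 ≡ 5 (mod 8), (2/13) = -1, so (2/13)^2 = +1.
Reciprocity: 3 ≡ 3 and 13 ≡ 1 (mod 4), so (3/13) = +(13/3).
Reduce top mod 3: now compute (1/3).
Reached (1/3) = 1. Collecting the sign flips along the way, the symbol is -1.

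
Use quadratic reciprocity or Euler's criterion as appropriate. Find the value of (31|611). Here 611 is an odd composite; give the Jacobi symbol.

1

Reciprocity: 31 ≡ 3 and 611 ≡ 3 (mod 4), so (31/611) = −(611/31).
Reduce top mod 31: now compute (22/31).
Pull out 2: since 31 ≡ 7 (mod 8), (2/31) = +1.
Reciprocity: 11 ≡ 3 and 31 ≡ 3 (mod 4), so (11/31) = −(31/11).
Reduce top mod 11: now compute (9/11).
Reciprocity: 9 ≡ 1 and 11 ≡ 3 (mod 4), so (9/11) = +(11/9).
Reduce top mod 9: now compute (2/9).
Pull out 2: since 9 ≡ 1 (mod 8), (2/9) = +1.
Reached (1/9) = 1. Collecting the sign flips along the way, the symbol is +1.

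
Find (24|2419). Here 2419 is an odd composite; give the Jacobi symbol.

Pull out 2^3: since 2419 ≡ 3 (mod 8), (2/2419) = -1, so (2/2419)^3 = -1.
Reciprocity: 3 ≡ 3 and 2419 ≡ 3 (mod 4), so (3/2419) = −(2419/3).
Reduce top mod 3: now compute (1/3).
Reached (1/3) = 1. Collecting the sign flips along the way, the symbol is +1.

1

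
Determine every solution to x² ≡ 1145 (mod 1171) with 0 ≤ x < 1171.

Since 1171 ≡ 3 (mod 4), a square root of 1145 is 1145^((1171+1)/4) = 1145^293 mod 1171.
Repeated squaring: 1145^2≡676, 1145^4≡286, 1145^8≡997, 1145^16≡1001, 1145^32≡796, 1145^64≡105, 1145^128≡486, 1145^256≡825 (mod 1171).
1145^293 = 1145^(256+32+4+1) ≡ 1030 (mod 1171).
Check: 1030² = 1060900 ≡ 1145 (mod 1171). The two roots are 141 and 1030.

141, 1030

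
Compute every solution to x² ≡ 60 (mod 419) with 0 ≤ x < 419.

136, 283

Since 419 ≡ 3 (mod 4), a square root of 60 is 60^((419+1)/4) = 60^105 mod 419.
Repeated squaring: 60^2≡248, 60^4≡330, 60^8≡379, 60^16≡343, 60^32≡329, 60^64≡139 (mod 419).
60^105 = 60^(64+32+8+1) ≡ 136 (mod 419).
Check: 136² = 18496 ≡ 60 (mod 419). The two roots are 136 and 283.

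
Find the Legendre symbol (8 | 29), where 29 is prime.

Euler's criterion: (8/29) ≡ 8^14 (mod 29).
8^2 ≡ 6 (mod 29)
8^4 ≡ 7 (mod 29)
8^8 ≡ 20 (mod 29)
8^14 = 8^(8+4+2) ≡ 28 (mod 29).
Result is 28 ≡ −1, so (8/29) = −1.

-1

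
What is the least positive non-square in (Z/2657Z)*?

3

(2/2657) = +1, so 2 is a residue.
(3/2657) = −1, so 3 is the smallest positive non-residue mod 2657.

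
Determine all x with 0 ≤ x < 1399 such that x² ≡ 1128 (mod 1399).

82, 1317

Since 1399 ≡ 3 (mod 4), a square root of 1128 is 1128^((1399+1)/4) = 1128^350 mod 1399.
Repeated squaring: 1128^2≡693, 1128^4≡392, 1128^8≡1173, 1128^16≡712, 1128^32≡506, 1128^64≡19, 1128^128≡361, 1128^256≡214 (mod 1399).
1128^350 = 1128^(256+64+16+8+4+2) ≡ 82 (mod 1399).
Check: 82² = 6724 ≡ 1128 (mod 1399). The two roots are 82 and 1317.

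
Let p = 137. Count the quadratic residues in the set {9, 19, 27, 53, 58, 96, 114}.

(9/137) = +1 → QR.
(19/137) = +1 → QR.
(27/137) = -1 → non-residue.
(53/137) = -1 → non-residue.
(58/137) = -1 → non-residue.
(96/137) = -1 → non-residue.
(114/137) = -1 → non-residue.
Total quadratic residues among the 7: 2.

2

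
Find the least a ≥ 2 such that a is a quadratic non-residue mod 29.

(2/29) = −1, so 2 is the smallest positive non-residue mod 29.

2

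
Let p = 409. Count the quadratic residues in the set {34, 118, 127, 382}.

(34/409) = +1 → QR.
(118/409) = -1 → non-residue.
(127/409) = -1 → non-residue.
(382/409) = +1 → QR.
Total quadratic residues among the 4: 2.

2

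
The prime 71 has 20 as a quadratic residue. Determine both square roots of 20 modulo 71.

34, 37

Since 71 ≡ 3 (mod 4), a square root of 20 is 20^((71+1)/4) = 20^18 mod 71.
Repeated squaring: 20^2≡45, 20^4≡37, 20^8≡20, 20^16≡45 (mod 71).
20^18 = 20^(16+2) ≡ 37 (mod 71).
Check: 37² = 1369 ≡ 20 (mod 71). The two roots are 34 and 37.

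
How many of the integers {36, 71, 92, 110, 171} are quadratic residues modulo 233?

(36/233) = +1 → QR.
(71/233) = +1 → QR.
(92/233) = +1 → QR.
(110/233) = +1 → QR.
(171/233) = +1 → QR.
Total quadratic residues among the 5: 5.

5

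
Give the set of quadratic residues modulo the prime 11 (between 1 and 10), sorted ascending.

1 3 4 5 9

Square k = 1,…,5 (k and 11−k give the same square):
1²=1, 2²=4, 3²=9, 4²≡5, 5²≡3 (mod 11).
So the quadratic residues mod 11 are {1, 3, 4, 5, 9}.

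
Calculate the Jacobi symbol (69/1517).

Reciprocity: 69 ≡ 1 and 1517 ≡ 1 (mod 4), so (69/1517) = +(1517/69).
Reduce top mod 69: now compute (68/69).
Pull out 2^2: since 69 ≡ 5 (mod 8), (2/69) = -1, so (2/69)^2 = +1.
Reciprocity: 17 ≡ 1 and 69 ≡ 1 (mod 4), so (17/69) = +(69/17).
Reduce top mod 17: now compute (1/17).
Reached (1/17) = 1. Collecting the sign flips along the way, the symbol is +1.

1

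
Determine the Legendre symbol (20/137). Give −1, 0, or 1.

-1

Pull out 2^2: since 137 ≡ 1 (mod 8), (2/137) = +1, so (2/137)^2 = +1.
Reciprocity: 5 ≡ 1 and 137 ≡ 1 (mod 4), so (5/137) = +(137/5).
Reduce top mod 5: now compute (2/5).
Pull out 2: since 5 ≡ 5 (mod 8), (2/5) = -1.
Reached (1/5) = 1. Collecting the sign flips along the way, the symbol is -1.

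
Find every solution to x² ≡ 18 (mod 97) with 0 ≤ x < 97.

42, 55

97 ≡ 1 (mod 4), so we find a root by search.
Trying successive values, 42² = 1764 ≡ 18 (mod 97). The other root is 97 − 42 = 55.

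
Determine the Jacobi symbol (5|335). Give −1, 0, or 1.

Reciprocity: 5 ≡ 1 and 335 ≡ 3 (mod 4), so (5/335) = +(335/5).
Reduce top mod 5: now compute (0/5).
Top reduces to 0: gcd > 1, so the symbol is 0.

0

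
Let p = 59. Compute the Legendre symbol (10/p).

Euler's criterion: (10/59) ≡ 10^29 (mod 59).
10^2 ≡ 41 (mod 59)
10^4 ≡ 29 (mod 59)
10^8 ≡ 15 (mod 59)
10^16 ≡ 48 (mod 59)
10^29 = 10^(16+8+4+1) ≡ 58 (mod 59).
Result is 58 ≡ −1, so (10/59) = −1.

-1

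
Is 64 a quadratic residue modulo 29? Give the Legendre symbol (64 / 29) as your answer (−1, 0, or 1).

1

Euler's criterion: (64/29) ≡ 6^14 (mod 29).
6^2 ≡ 7 (mod 29)
6^4 ≡ 20 (mod 29)
6^8 ≡ 23 (mod 29)
6^14 = 6^(8+4+2) ≡ 1 (mod 29).
Result is 1, so (64/29) = 1.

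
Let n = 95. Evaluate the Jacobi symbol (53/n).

1

Reciprocity: 53 ≡ 1 and 95 ≡ 3 (mod 4), so (53/95) = +(95/53).
Reduce top mod 53: now compute (42/53).
Pull out 2: since 53 ≡ 5 (mod 8), (2/53) = -1.
Reciprocity: 21 ≡ 1 and 53 ≡ 1 (mod 4), so (21/53) = +(53/21).
Reduce top mod 21: now compute (11/21).
Reciprocity: 11 ≡ 3 and 21 ≡ 1 (mod 4), so (11/21) = +(21/11).
Reduce top mod 11: now compute (10/11).
Pull out 2: since 11 ≡ 3 (mod 8), (2/11) = -1.
Reciprocity: 5 ≡ 1 and 11 ≡ 3 (mod 4), so (5/11) = +(11/5).
Reduce top mod 5: now compute (1/5).
Reached (1/5) = 1. Collecting the sign flips along the way, the symbol is +1.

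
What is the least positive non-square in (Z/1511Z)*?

(2/1511) = +1, so 2 is a residue.
(3/1511) = +1, so 3 is a residue.
(4/1511) = +1, so 4 is a residue.
(5/1511) = +1, so 5 is a residue.
(6/1511) = +1, so 6 is a residue.
(7/1511) = +1, so 7 is a residue.
(8/1511) = +1, so 8 is a residue.
(9/1511) = +1, so 9 is a residue.
(10/1511) = +1, so 10 is a residue.
(11/1511) = −1, so 11 is the smallest positive non-residue mod 1511.

11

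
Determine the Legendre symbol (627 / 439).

-1

First reduce: 627 ≡ 188 (mod 439).
Pull out 2^2: since 439 ≡ 7 (mod 8), (2/439) = +1, so (2/439)^2 = +1.
Reciprocity: 47 ≡ 3 and 439 ≡ 3 (mod 4), so (47/439) = −(439/47).
Reduce top mod 47: now compute (16/47).
Pull out 2^4: since 47 ≡ 7 (mod 8), (2/47) = +1, so (2/47)^4 = +1.
Reached (1/47) = 1. Collecting the sign flips along the way, the symbol is -1.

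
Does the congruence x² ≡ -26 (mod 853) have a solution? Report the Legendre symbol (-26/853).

1

Euler's criterion: (-26/853) ≡ 827^426 (mod 853).
827^2 ≡ 676 (mod 853)
827^4 ≡ 621 (mod 853)
827^8 ≡ 85 (mod 853)
827^16 ≡ 401 (mod 853)
827^32 ≡ 437 (mod 853)
827^64 ≡ 750 (mod 853)
827^128 ≡ 373 (mod 853)
827^256 ≡ 90 (mod 853)
827^426 = 827^(256+128+32+8+2) ≡ 1 (mod 853).
Result is 1, so (-26/853) = 1.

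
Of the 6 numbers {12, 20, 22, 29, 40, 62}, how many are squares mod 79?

4

(12/79) = -1 → non-residue.
(20/79) = +1 → QR.
(22/79) = +1 → QR.
(29/79) = -1 → non-residue.
(40/79) = +1 → QR.
(62/79) = +1 → QR.
Total quadratic residues among the 6: 4.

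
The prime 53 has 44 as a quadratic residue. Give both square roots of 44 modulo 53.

16, 37

53 ≡ 1 (mod 4), so we find a root by search.
Trying successive values, 16² = 256 ≡ 44 (mod 53). The other root is 53 − 16 = 37.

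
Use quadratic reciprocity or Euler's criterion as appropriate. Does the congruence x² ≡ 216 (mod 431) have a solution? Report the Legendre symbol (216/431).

Pull out 2^3: since 431 ≡ 7 (mod 8), (2/431) = +1, so (2/431)^3 = +1.
Reciprocity: 27 ≡ 3 and 431 ≡ 3 (mod 4), so (27/431) = −(431/27).
Reduce top mod 27: now compute (26/27).
Pull out 2: since 27 ≡ 3 (mod 8), (2/27) = -1.
Reciprocity: 13 ≡ 1 and 27 ≡ 3 (mod 4), so (13/27) = +(27/13).
Reduce top mod 13: now compute (1/13).
Reached (1/13) = 1. Collecting the sign flips along the way, the symbol is +1.

1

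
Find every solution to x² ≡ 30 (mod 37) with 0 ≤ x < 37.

17, 20

37 ≡ 1 (mod 4), so we find a root by search.
Trying successive values, 17² = 289 ≡ 30 (mod 37). The other root is 37 − 17 = 20.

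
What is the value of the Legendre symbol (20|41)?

Euler's criterion: (20/41) ≡ 20^20 (mod 41).
20^2 ≡ 31 (mod 41)
20^4 ≡ 18 (mod 41)
20^8 ≡ 37 (mod 41)
20^16 ≡ 16 (mod 41)
20^20 = 20^(16+4) ≡ 1 (mod 41).
Result is 1, so (20/41) = 1.

1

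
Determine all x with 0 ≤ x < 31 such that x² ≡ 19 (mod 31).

Since 31 ≡ 3 (mod 4), a square root of 19 is 19^((31+1)/4) = 19^8 mod 31.
Repeated squaring: 19^2≡20, 19^4≡28, 19^8≡9 (mod 31).
19^8 = 19^(8) ≡ 9 (mod 31).
Check: 9² = 81 ≡ 19 (mod 31). The two roots are 9 and 22.

9, 22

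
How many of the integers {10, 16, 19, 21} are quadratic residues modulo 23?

(10/23) = -1 → non-residue.
(16/23) = +1 → QR.
(19/23) = -1 → non-residue.
(21/23) = -1 → non-residue.
Total quadratic residues among the 4: 1.

1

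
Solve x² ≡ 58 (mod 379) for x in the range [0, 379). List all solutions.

171, 208

Since 379 ≡ 3 (mod 4), a square root of 58 is 58^((379+1)/4) = 58^95 mod 379.
Repeated squaring: 58^2≡332, 58^4≡314, 58^8≡56, 58^16≡104, 58^32≡204, 58^64≡305 (mod 379).
58^95 = 58^(64+16+8+4+2+1) ≡ 171 (mod 379).
Check: 171² = 29241 ≡ 58 (mod 379). The two roots are 171 and 208.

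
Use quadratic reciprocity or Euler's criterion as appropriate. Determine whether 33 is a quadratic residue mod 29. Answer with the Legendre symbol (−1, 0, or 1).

1

First reduce: 33 ≡ 4 (mod 29).
Pull out 2^2: since 29 ≡ 5 (mod 8), (2/29) = -1, so (2/29)^2 = +1.
Reached (1/29) = 1. Collecting the sign flips along the way, the symbol is +1.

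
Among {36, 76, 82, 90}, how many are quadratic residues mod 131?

(36/131) = +1 → QR.
(76/131) = -1 → non-residue.
(82/131) = -1 → non-residue.
(90/131) = -1 → non-residue.
Total quadratic residues among the 4: 1.

1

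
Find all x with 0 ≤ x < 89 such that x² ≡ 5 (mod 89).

19, 70

89 ≡ 1 (mod 4), so we find a root by search.
Trying successive values, 19² = 361 ≡ 5 (mod 89). The other root is 89 − 19 = 70.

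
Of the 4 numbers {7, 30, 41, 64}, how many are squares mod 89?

1

(7/89) = -1 → non-residue.
(30/89) = -1 → non-residue.
(41/89) = -1 → non-residue.
(64/89) = +1 → QR.
Total quadratic residues among the 4: 1.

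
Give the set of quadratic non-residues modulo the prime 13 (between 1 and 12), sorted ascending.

Square k = 1,…,6 (k and 13−k give the same square):
1²=1, 2²=4, 3²=9, 4²≡3, 5²≡12, 6²≡10 (mod 13).
The residues are {1, 3, 4, 9, 10, 12}; the non-residues are the remaining 6 nonzero classes.

2, 5, 6, 7, 8, 11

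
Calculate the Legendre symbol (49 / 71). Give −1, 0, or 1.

1

Reciprocity: 49 ≡ 1 and 71 ≡ 3 (mod 4), so (49/71) = +(71/49).
Reduce top mod 49: now compute (22/49).
Pull out 2: since 49 ≡ 1 (mod 8), (2/49) = +1.
Reciprocity: 11 ≡ 3 and 49 ≡ 1 (mod 4), so (11/49) = +(49/11).
Reduce top mod 11: now compute (5/11).
Reciprocity: 5 ≡ 1 and 11 ≡ 3 (mod 4), so (5/11) = +(11/5).
Reduce top mod 5: now compute (1/5).
Reached (1/5) = 1. Collecting the sign flips along the way, the symbol is +1.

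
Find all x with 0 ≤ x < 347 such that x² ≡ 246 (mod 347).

151, 196

Since 347 ≡ 3 (mod 4), a square root of 246 is 246^((347+1)/4) = 246^87 mod 347.
Repeated squaring: 246^2≡138, 246^4≡306, 246^8≡293, 246^16≡140, 246^32≡168, 246^64≡117 (mod 347).
246^87 = 246^(64+16+4+2+1) ≡ 196 (mod 347).
Check: 196² = 38416 ≡ 246 (mod 347). The two roots are 151 and 196.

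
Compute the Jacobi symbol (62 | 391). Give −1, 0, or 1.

-1

Pull out 2: since 391 ≡ 7 (mod 8), (2/391) = +1.
Reciprocity: 31 ≡ 3 and 391 ≡ 3 (mod 4), so (31/391) = −(391/31).
Reduce top mod 31: now compute (19/31).
Reciprocity: 19 ≡ 3 and 31 ≡ 3 (mod 4), so (19/31) = −(31/19).
Reduce top mod 19: now compute (12/19).
Pull out 2^2: since 19 ≡ 3 (mod 8), (2/19) = -1, so (2/19)^2 = +1.
Reciprocity: 3 ≡ 3 and 19 ≡ 3 (mod 4), so (3/19) = −(19/3).
Reduce top mod 3: now compute (1/3).
Reached (1/3) = 1. Collecting the sign flips along the way, the symbol is -1.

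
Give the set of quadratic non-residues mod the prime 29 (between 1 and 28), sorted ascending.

Square k = 1,…,14 (k and 29−k give the same square):
1²=1, 2²=4, 3²=9, 4²=16, 5²=25, 6²≡7, 7²≡20, 8²≡6, 9²≡23, 10²≡13, 11²≡5, 12²≡28, 13²≡24, 14²≡22 (mod 29).
The residues are {1, 4, 5, 6, 7, 9, 13, 16, 20, 22, 23, 24, 25, 28}; the non-residues are the remaining 14 nonzero classes.

2,3,8,10,11,12,14,15,17,18,19,21,26,27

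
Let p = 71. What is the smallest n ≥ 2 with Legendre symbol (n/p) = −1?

7

(2/71) = +1, so 2 is a residue.
(3/71) = +1, so 3 is a residue.
(4/71) = +1, so 4 is a residue.
(5/71) = +1, so 5 is a residue.
(6/71) = +1, so 6 is a residue.
(7/71) = −1, so 7 is the smallest positive non-residue mod 71.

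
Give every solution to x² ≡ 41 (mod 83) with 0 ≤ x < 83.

37, 46

Since 83 ≡ 3 (mod 4), a square root of 41 is 41^((83+1)/4) = 41^21 mod 83.
Repeated squaring: 41^2≡21, 41^4≡26, 41^8≡12, 41^16≡61 (mod 83).
41^21 = 41^(16+4+1) ≡ 37 (mod 83).
Check: 37² = 1369 ≡ 41 (mod 83). The two roots are 37 and 46.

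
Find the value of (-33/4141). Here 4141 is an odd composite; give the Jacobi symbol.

1

First reduce: -33 ≡ 4108 (mod 4141).
Pull out 2^2: since 4141 ≡ 5 (mod 8), (2/4141) = -1, so (2/4141)^2 = +1.
Reciprocity: 1027 ≡ 3 and 4141 ≡ 1 (mod 4), so (1027/4141) = +(4141/1027).
Reduce top mod 1027: now compute (33/1027).
Reciprocity: 33 ≡ 1 and 1027 ≡ 3 (mod 4), so (33/1027) = +(1027/33).
Reduce top mod 33: now compute (4/33).
Pull out 2^2: since 33 ≡ 1 (mod 8), (2/33) = +1, so (2/33)^2 = +1.
Reached (1/33) = 1. Collecting the sign flips along the way, the symbol is +1.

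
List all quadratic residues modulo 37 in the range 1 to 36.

1, 3, 4, 7, 9, 10, 11, 12, 16, 21, 25, 26, 27, 28, 30, 33, 34, 36

Square k = 1,…,18 (k and 37−k give the same square):
1²=1, 2²=4, 3²=9, 4²=16, 5²=25, 6²=36, 7²≡12, 8²≡27, 9²≡7, 10²≡26, 11²≡10, 12²≡33, 13²≡21, 14²≡11, 15²≡3, 16²≡34, 17²≡30, 18²≡28 (mod 37).
So the quadratic residues mod 37 are {1, 3, 4, 7, 9, 10, 11, 12, 16, 21, 25, 26, 27, 28, 30, 33, 34, 36}.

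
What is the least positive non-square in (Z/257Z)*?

(2/257) = +1, so 2 is a residue.
(3/257) = −1, so 3 is the smallest positive non-residue mod 257.

3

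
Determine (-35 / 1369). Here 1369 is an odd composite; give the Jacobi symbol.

1

First reduce: -35 ≡ 1334 (mod 1369).
Pull out 2: since 1369 ≡ 1 (mod 8), (2/1369) = +1.
Reciprocity: 667 ≡ 3 and 1369 ≡ 1 (mod 4), so (667/1369) = +(1369/667).
Reduce top mod 667: now compute (35/667).
Reciprocity: 35 ≡ 3 and 667 ≡ 3 (mod 4), so (35/667) = −(667/35).
Reduce top mod 35: now compute (2/35).
Pull out 2: since 35 ≡ 3 (mod 8), (2/35) = -1.
Reached (1/35) = 1. Collecting the sign flips along the way, the symbol is +1.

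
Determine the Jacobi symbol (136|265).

Pull out 2^3: since 265 ≡ 1 (mod 8), (2/265) = +1, so (2/265)^3 = +1.
Reciprocity: 17 ≡ 1 and 265 ≡ 1 (mod 4), so (17/265) = +(265/17).
Reduce top mod 17: now compute (10/17).
Pull out 2: since 17 ≡ 1 (mod 8), (2/17) = +1.
Reciprocity: 5 ≡ 1 and 17 ≡ 1 (mod 4), so (5/17) = +(17/5).
Reduce top mod 5: now compute (2/5).
Pull out 2: since 5 ≡ 5 (mod 8), (2/5) = -1.
Reached (1/5) = 1. Collecting the sign flips along the way, the symbol is -1.

-1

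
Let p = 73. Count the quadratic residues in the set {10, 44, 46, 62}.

(10/73) = -1 → non-residue.
(44/73) = -1 → non-residue.
(46/73) = +1 → QR.
(62/73) = -1 → non-residue.
Total quadratic residues among the 4: 1.

1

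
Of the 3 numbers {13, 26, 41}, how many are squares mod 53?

(13/53) = +1 → QR.
(26/53) = -1 → non-residue.
(41/53) = -1 → non-residue.
Total quadratic residues among the 3: 1.

1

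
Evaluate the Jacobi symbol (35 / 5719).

Reciprocity: 35 ≡ 3 and 5719 ≡ 3 (mod 4), so (35/5719) = −(5719/35).
Reduce top mod 35: now compute (14/35).
Pull out 2: since 35 ≡ 3 (mod 8), (2/35) = -1.
Reciprocity: 7 ≡ 3 and 35 ≡ 3 (mod 4), so (7/35) = −(35/7).
Reduce top mod 7: now compute (0/7).
Top reduces to 0: gcd > 1, so the symbol is 0.

0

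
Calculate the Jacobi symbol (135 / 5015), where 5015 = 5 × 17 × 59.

0

Reciprocity: 135 ≡ 3 and 5015 ≡ 3 (mod 4), so (135/5015) = −(5015/135).
Reduce top mod 135: now compute (20/135).
Pull out 2^2: since 135 ≡ 7 (mod 8), (2/135) = +1, so (2/135)^2 = +1.
Reciprocity: 5 ≡ 1 and 135 ≡ 3 (mod 4), so (5/135) = +(135/5).
Reduce top mod 5: now compute (0/5).
Top reduces to 0: gcd > 1, so the symbol is 0.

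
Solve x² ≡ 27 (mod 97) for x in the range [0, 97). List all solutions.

30, 67

97 ≡ 1 (mod 4), so we find a root by search.
Trying successive values, 30² = 900 ≡ 27 (mod 97). The other root is 97 − 30 = 67.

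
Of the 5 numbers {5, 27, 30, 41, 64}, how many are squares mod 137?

(5/137) = -1 → non-residue.
(27/137) = -1 → non-residue.
(30/137) = +1 → QR.
(41/137) = -1 → non-residue.
(64/137) = +1 → QR.
Total quadratic residues among the 5: 2.

2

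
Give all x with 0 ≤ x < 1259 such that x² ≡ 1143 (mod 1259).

137, 1122

Since 1259 ≡ 3 (mod 4), a square root of 1143 is 1143^((1259+1)/4) = 1143^315 mod 1259.
Repeated squaring: 1143^2≡866, 1143^4≡851, 1143^8≡276, 1143^16≡636, 1143^32≡357, 1143^64≡290, 1143^128≡1006, 1143^256≡1059 (mod 1259).
1143^315 = 1143^(256+32+16+8+2+1) ≡ 1122 (mod 1259).
Check: 1122² = 1258884 ≡ 1143 (mod 1259). The two roots are 137 and 1122.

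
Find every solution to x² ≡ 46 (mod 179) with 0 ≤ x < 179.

15, 164

Since 179 ≡ 3 (mod 4), a square root of 46 is 46^((179+1)/4) = 46^45 mod 179.
Repeated squaring: 46^2≡147, 46^4≡129, 46^8≡173, 46^16≡36, 46^32≡43 (mod 179).
46^45 = 46^(32+8+4+1) ≡ 15 (mod 179).
Check: 15² = 225 ≡ 46 (mod 179). The two roots are 15 and 164.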